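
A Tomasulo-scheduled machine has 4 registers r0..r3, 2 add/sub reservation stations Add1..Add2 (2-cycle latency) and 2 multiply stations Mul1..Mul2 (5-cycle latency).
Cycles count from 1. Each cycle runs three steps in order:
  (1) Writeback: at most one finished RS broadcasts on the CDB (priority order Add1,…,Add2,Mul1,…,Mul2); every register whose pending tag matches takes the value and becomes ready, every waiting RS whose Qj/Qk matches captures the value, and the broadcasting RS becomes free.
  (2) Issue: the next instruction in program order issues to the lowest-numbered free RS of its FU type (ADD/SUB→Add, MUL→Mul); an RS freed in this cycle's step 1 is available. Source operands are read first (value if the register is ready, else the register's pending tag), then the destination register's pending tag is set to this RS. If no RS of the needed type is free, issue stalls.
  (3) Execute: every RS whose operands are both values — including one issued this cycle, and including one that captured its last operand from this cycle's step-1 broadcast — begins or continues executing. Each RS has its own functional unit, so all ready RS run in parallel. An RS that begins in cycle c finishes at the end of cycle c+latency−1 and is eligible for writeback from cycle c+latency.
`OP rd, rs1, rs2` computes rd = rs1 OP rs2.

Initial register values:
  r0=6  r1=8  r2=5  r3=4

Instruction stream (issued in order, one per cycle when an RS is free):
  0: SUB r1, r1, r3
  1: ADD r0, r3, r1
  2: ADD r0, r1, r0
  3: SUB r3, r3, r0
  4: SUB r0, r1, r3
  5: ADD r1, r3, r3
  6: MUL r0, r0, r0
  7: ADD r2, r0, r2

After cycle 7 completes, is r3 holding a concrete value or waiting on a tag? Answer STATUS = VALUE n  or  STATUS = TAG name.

STATUS = TAG Add2

  c1: issue SUB r1<-Add1  regs: r0:6,r1:Add1,r2:5,r3:4
  c2: issue ADD r0<-Add2  regs: r0:Add2,r1:Add1,r2:5,r3:4
  c3: CDB Add1=4; issue ADD r0<-Add1  regs: r0:Add1,r1:4,r2:5,r3:4
  c4: stall  regs: r0:Add1,r1:4,r2:5,r3:4
  c5: CDB Add2=8; issue SUB r3<-Add2  regs: r0:Add1,r1:4,r2:5,r3:Add2
  c6: stall  regs: r0:Add1,r1:4,r2:5,r3:Add2
  c7: CDB Add1=12; issue SUB r0<-Add1  regs: r0:Add1,r1:4,r2:5,r3:Add2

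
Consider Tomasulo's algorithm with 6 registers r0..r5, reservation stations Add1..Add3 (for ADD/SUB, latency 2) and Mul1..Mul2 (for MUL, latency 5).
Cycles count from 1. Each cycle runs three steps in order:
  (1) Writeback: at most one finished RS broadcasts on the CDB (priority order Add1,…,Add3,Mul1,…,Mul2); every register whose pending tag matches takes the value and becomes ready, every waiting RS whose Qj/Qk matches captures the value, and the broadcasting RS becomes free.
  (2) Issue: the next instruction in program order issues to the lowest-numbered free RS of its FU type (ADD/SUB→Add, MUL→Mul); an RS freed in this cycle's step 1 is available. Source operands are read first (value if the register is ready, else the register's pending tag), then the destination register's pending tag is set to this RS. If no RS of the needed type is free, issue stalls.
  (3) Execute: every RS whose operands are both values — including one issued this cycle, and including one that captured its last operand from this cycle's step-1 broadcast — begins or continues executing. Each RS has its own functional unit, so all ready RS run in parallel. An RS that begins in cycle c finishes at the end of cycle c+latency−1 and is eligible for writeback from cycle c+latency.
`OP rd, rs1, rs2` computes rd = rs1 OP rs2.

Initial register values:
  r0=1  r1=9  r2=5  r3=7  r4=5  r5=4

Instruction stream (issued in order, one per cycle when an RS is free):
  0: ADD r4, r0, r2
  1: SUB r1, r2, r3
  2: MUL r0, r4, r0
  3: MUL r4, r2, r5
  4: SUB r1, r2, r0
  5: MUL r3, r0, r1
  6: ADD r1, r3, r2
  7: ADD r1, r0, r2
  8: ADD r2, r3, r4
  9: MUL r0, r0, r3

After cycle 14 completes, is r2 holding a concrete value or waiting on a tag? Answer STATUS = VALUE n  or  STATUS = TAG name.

c1: issue ADD r4<-Add1 | r0:1,r1:9,r2:5,r3:7,r4:Add1,r5:4
c2: issue SUB r1<-Add2 | r0:1,r1:Add2,r2:5,r3:7,r4:Add1,r5:4
c3: CDB Add1=6; issue MUL r0<-Mul1 | r0:Mul1,r1:Add2,r2:5,r3:7,r4:6,r5:4
c4: CDB Add2=-2; issue MUL r4<-Mul2 | r0:Mul1,r1:-2,r2:5,r3:7,r4:Mul2,r5:4
c5: issue SUB r1<-Add1 | r0:Mul1,r1:Add1,r2:5,r3:7,r4:Mul2,r5:4
c6: stall | r0:Mul1,r1:Add1,r2:5,r3:7,r4:Mul2,r5:4
c7: stall | r0:Mul1,r1:Add1,r2:5,r3:7,r4:Mul2,r5:4
c8: CDB Mul1=6; issue MUL r3<-Mul1 | r0:6,r1:Add1,r2:5,r3:Mul1,r4:Mul2,r5:4
c9: CDB Mul2=20; issue ADD r1<-Add2 | r0:6,r1:Add2,r2:5,r3:Mul1,r4:20,r5:4
c10: CDB Add1=-1; issue ADD r1<-Add1 | r0:6,r1:Add1,r2:5,r3:Mul1,r4:20,r5:4
c11: issue ADD r2<-Add3 | r0:6,r1:Add1,r2:Add3,r3:Mul1,r4:20,r5:4
c12: CDB Add1=11; issue MUL r0<-Mul2 | r0:Mul2,r1:11,r2:Add3,r3:Mul1,r4:20,r5:4
c13: - | r0:Mul2,r1:11,r2:Add3,r3:Mul1,r4:20,r5:4
c14: - | r0:Mul2,r1:11,r2:Add3,r3:Mul1,r4:20,r5:4

STATUS = TAG Add3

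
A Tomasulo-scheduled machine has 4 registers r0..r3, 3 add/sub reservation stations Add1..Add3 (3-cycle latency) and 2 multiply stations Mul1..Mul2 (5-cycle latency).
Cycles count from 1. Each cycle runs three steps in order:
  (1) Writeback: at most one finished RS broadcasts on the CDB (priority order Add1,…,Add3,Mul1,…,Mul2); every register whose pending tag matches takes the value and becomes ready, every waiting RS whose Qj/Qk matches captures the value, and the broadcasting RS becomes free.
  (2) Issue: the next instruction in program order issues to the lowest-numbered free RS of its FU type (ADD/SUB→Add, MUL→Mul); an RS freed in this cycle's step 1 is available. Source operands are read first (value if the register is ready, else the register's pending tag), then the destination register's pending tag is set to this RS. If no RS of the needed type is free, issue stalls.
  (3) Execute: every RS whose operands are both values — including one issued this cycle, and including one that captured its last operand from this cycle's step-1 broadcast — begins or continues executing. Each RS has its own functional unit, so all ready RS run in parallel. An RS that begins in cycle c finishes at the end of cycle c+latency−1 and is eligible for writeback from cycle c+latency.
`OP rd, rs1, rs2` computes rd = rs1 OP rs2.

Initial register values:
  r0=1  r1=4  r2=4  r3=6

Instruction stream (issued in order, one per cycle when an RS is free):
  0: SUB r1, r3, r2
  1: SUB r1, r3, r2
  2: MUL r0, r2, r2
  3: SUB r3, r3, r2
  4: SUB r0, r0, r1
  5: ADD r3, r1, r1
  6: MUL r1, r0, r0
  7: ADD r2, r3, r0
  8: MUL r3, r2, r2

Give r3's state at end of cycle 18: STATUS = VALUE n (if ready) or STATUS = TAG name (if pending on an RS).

  c1: issue SUB r1<-Add1  regs: r0:1,r1:Add1,r2:4,r3:6
  c2: issue SUB r1<-Add2  regs: r0:1,r1:Add2,r2:4,r3:6
  c3: issue MUL r0<-Mul1  regs: r0:Mul1,r1:Add2,r2:4,r3:6
  c4: CDB Add1=2; issue SUB r3<-Add1  regs: r0:Mul1,r1:Add2,r2:4,r3:Add1
  c5: CDB Add2=2; issue SUB r0<-Add2  regs: r0:Add2,r1:2,r2:4,r3:Add1
  c6: issue ADD r3<-Add3  regs: r0:Add2,r1:2,r2:4,r3:Add3
  c7: CDB Add1=2; issue MUL r1<-Mul2  regs: r0:Add2,r1:Mul2,r2:4,r3:Add3
  c8: CDB Mul1=16; issue ADD r2<-Add1  regs: r0:Add2,r1:Mul2,r2:Add1,r3:Add3
  c9: CDB Add3=4; issue MUL r3<-Mul1  regs: r0:Add2,r1:Mul2,r2:Add1,r3:Mul1
  c10: -  regs: r0:Add2,r1:Mul2,r2:Add1,r3:Mul1
  c11: CDB Add2=14  regs: r0:14,r1:Mul2,r2:Add1,r3:Mul1
  c12: -  regs: r0:14,r1:Mul2,r2:Add1,r3:Mul1
  c13: -  regs: r0:14,r1:Mul2,r2:Add1,r3:Mul1
  c14: CDB Add1=18  regs: r0:14,r1:Mul2,r2:18,r3:Mul1
  c15: -  regs: r0:14,r1:Mul2,r2:18,r3:Mul1
  c16: CDB Mul2=196  regs: r0:14,r1:196,r2:18,r3:Mul1
  c17: -  regs: r0:14,r1:196,r2:18,r3:Mul1
  c18: -  regs: r0:14,r1:196,r2:18,r3:Mul1

STATUS = TAG Mul1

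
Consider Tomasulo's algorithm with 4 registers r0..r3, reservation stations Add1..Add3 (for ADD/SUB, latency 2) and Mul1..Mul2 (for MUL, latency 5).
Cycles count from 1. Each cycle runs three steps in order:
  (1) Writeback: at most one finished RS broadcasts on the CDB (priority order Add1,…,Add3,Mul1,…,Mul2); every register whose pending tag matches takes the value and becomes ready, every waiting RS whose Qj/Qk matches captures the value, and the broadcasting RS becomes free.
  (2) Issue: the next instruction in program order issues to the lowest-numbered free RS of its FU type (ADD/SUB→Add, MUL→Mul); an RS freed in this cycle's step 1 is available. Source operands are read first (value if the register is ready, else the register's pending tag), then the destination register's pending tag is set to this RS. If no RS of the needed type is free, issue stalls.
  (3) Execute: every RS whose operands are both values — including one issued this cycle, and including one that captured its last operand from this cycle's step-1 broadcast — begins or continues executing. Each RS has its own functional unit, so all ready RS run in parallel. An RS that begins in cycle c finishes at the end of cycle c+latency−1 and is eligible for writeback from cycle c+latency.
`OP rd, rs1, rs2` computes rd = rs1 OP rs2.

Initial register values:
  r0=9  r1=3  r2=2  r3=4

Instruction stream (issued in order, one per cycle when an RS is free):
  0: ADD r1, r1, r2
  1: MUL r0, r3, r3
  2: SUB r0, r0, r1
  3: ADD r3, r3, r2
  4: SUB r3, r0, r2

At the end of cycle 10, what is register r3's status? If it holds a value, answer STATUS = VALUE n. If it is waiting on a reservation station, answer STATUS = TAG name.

STATUS = TAG Add3

c1: issue ADD r1<-Add1 | r0:9,r1:Add1,r2:2,r3:4
c2: issue MUL r0<-Mul1 | r0:Mul1,r1:Add1,r2:2,r3:4
c3: CDB Add1=5; issue SUB r0<-Add1 | r0:Add1,r1:5,r2:2,r3:4
c4: issue ADD r3<-Add2 | r0:Add1,r1:5,r2:2,r3:Add2
c5: issue SUB r3<-Add3 | r0:Add1,r1:5,r2:2,r3:Add3
c6: CDB Add2=6 | r0:Add1,r1:5,r2:2,r3:Add3
c7: CDB Mul1=16 | r0:Add1,r1:5,r2:2,r3:Add3
c8: - | r0:Add1,r1:5,r2:2,r3:Add3
c9: CDB Add1=11 | r0:11,r1:5,r2:2,r3:Add3
c10: - | r0:11,r1:5,r2:2,r3:Add3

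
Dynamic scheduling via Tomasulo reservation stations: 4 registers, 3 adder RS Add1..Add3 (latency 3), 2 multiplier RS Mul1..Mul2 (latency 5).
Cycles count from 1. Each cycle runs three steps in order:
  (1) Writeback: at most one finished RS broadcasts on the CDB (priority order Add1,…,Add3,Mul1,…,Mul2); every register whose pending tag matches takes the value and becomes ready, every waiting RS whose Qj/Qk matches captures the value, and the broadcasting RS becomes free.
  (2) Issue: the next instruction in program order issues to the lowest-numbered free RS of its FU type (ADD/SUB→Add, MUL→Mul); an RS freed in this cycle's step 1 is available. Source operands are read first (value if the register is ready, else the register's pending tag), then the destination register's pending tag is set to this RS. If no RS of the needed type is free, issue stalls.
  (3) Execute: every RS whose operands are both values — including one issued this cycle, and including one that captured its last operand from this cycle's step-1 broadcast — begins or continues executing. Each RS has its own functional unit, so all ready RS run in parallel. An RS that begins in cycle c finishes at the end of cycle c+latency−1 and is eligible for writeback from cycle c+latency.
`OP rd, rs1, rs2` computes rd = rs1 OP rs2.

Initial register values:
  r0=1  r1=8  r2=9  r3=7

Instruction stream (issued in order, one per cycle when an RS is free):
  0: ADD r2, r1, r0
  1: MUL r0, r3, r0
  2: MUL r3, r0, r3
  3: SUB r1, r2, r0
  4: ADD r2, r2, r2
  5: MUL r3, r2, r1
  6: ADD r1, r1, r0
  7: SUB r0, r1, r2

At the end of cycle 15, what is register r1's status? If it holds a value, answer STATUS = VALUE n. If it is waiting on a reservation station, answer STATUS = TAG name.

STATUS = VALUE 9

cycle 1: issue ADD r2<-Add1 // r0:1,r1:8,r2:Add1,r3:7
cycle 2: issue MUL r0<-Mul1 // r0:Mul1,r1:8,r2:Add1,r3:7
cycle 3: issue MUL r3<-Mul2 // r0:Mul1,r1:8,r2:Add1,r3:Mul2
cycle 4: CDB Add1=9; issue SUB r1<-Add1 // r0:Mul1,r1:Add1,r2:9,r3:Mul2
cycle 5: issue ADD r2<-Add2 // r0:Mul1,r1:Add1,r2:Add2,r3:Mul2
cycle 6: stall // r0:Mul1,r1:Add1,r2:Add2,r3:Mul2
cycle 7: CDB Mul1=7; issue MUL r3<-Mul1 // r0:7,r1:Add1,r2:Add2,r3:Mul1
cycle 8: CDB Add2=18; issue ADD r1<-Add2 // r0:7,r1:Add2,r2:18,r3:Mul1
cycle 9: issue SUB r0<-Add3 // r0:Add3,r1:Add2,r2:18,r3:Mul1
cycle 10: CDB Add1=2 // r0:Add3,r1:Add2,r2:18,r3:Mul1
cycle 11: - // r0:Add3,r1:Add2,r2:18,r3:Mul1
cycle 12: CDB Mul2=49 // r0:Add3,r1:Add2,r2:18,r3:Mul1
cycle 13: CDB Add2=9 // r0:Add3,r1:9,r2:18,r3:Mul1
cycle 14: - // r0:Add3,r1:9,r2:18,r3:Mul1
cycle 15: CDB Mul1=36 // r0:Add3,r1:9,r2:18,r3:36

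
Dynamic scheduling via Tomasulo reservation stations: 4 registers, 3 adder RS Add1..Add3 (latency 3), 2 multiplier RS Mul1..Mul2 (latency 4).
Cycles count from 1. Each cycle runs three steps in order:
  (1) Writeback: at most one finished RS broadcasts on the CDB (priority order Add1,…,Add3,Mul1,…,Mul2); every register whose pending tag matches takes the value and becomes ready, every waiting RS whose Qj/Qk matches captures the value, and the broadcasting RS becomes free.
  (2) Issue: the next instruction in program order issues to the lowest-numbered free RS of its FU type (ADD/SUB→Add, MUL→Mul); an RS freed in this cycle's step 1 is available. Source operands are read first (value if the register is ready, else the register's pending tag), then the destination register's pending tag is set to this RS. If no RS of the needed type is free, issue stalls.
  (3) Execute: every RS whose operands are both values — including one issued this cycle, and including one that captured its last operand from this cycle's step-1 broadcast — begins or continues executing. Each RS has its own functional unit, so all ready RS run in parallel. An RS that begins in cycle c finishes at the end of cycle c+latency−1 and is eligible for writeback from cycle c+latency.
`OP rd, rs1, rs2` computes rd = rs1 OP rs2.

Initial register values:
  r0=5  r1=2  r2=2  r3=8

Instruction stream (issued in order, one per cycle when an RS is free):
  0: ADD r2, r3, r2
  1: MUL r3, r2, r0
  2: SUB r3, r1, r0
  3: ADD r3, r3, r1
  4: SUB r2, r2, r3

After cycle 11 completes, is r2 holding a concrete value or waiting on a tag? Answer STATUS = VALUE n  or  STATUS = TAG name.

c1: issue ADD r2<-Add1 | r0:5,r1:2,r2:Add1,r3:8
c2: issue MUL r3<-Mul1 | r0:5,r1:2,r2:Add1,r3:Mul1
c3: issue SUB r3<-Add2 | r0:5,r1:2,r2:Add1,r3:Add2
c4: CDB Add1=10; issue ADD r3<-Add1 | r0:5,r1:2,r2:10,r3:Add1
c5: issue SUB r2<-Add3 | r0:5,r1:2,r2:Add3,r3:Add1
c6: CDB Add2=-3 | r0:5,r1:2,r2:Add3,r3:Add1
c7: - | r0:5,r1:2,r2:Add3,r3:Add1
c8: CDB Mul1=50 | r0:5,r1:2,r2:Add3,r3:Add1
c9: CDB Add1=-1 | r0:5,r1:2,r2:Add3,r3:-1
c10: - | r0:5,r1:2,r2:Add3,r3:-1
c11: - | r0:5,r1:2,r2:Add3,r3:-1

STATUS = TAG Add3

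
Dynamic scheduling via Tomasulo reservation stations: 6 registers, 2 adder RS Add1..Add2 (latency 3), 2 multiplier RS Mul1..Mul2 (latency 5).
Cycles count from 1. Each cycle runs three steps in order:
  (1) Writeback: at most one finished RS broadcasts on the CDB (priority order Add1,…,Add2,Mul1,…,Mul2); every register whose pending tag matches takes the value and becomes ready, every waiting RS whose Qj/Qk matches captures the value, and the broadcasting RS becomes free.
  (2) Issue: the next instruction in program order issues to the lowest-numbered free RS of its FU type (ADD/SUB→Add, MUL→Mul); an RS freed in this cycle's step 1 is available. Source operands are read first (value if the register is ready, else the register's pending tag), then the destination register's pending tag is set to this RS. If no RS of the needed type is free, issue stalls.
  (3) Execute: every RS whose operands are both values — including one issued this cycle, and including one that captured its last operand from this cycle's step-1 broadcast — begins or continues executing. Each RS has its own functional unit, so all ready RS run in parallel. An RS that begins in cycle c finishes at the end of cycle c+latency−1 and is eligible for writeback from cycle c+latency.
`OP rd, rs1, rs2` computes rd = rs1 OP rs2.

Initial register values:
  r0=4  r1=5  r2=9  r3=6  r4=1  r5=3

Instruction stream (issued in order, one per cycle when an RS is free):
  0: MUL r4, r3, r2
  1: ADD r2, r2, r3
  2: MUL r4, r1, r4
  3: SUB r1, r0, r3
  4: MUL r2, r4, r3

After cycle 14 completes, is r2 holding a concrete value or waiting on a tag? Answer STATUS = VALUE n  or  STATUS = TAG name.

  c1: issue MUL r4<-Mul1  regs: r0:4,r1:5,r2:9,r3:6,r4:Mul1,r5:3
  c2: issue ADD r2<-Add1  regs: r0:4,r1:5,r2:Add1,r3:6,r4:Mul1,r5:3
  c3: issue MUL r4<-Mul2  regs: r0:4,r1:5,r2:Add1,r3:6,r4:Mul2,r5:3
  c4: issue SUB r1<-Add2  regs: r0:4,r1:Add2,r2:Add1,r3:6,r4:Mul2,r5:3
  c5: CDB Add1=15; stall  regs: r0:4,r1:Add2,r2:15,r3:6,r4:Mul2,r5:3
  c6: CDB Mul1=54; issue MUL r2<-Mul1  regs: r0:4,r1:Add2,r2:Mul1,r3:6,r4:Mul2,r5:3
  c7: CDB Add2=-2  regs: r0:4,r1:-2,r2:Mul1,r3:6,r4:Mul2,r5:3
  c8: -  regs: r0:4,r1:-2,r2:Mul1,r3:6,r4:Mul2,r5:3
  c9: -  regs: r0:4,r1:-2,r2:Mul1,r3:6,r4:Mul2,r5:3
  c10: -  regs: r0:4,r1:-2,r2:Mul1,r3:6,r4:Mul2,r5:3
  c11: CDB Mul2=270  regs: r0:4,r1:-2,r2:Mul1,r3:6,r4:270,r5:3
  c12: -  regs: r0:4,r1:-2,r2:Mul1,r3:6,r4:270,r5:3
  c13: -  regs: r0:4,r1:-2,r2:Mul1,r3:6,r4:270,r5:3
  c14: -  regs: r0:4,r1:-2,r2:Mul1,r3:6,r4:270,r5:3

STATUS = TAG Mul1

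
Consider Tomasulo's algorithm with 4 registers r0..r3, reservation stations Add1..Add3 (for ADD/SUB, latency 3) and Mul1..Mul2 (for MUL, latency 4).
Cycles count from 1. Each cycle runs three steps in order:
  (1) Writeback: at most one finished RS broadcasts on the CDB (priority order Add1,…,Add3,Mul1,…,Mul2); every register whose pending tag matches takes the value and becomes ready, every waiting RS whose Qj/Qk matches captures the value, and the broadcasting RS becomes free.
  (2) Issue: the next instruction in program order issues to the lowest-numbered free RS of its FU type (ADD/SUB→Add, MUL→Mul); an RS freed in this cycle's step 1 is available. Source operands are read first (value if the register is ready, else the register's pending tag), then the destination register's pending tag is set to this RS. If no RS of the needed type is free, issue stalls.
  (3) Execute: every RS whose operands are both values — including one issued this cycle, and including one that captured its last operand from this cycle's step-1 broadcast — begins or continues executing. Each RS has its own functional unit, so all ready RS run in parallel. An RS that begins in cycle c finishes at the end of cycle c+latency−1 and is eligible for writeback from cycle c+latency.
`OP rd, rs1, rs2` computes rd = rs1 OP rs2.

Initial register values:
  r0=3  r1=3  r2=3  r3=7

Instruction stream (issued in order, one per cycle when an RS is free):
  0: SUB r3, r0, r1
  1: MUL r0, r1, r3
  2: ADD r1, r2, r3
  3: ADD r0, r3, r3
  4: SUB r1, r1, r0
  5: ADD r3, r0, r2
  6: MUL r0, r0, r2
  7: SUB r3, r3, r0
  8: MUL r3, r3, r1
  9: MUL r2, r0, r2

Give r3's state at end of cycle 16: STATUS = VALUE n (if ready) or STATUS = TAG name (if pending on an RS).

  c1: issue SUB r3<-Add1  regs: r0:3,r1:3,r2:3,r3:Add1
  c2: issue MUL r0<-Mul1  regs: r0:Mul1,r1:3,r2:3,r3:Add1
  c3: issue ADD r1<-Add2  regs: r0:Mul1,r1:Add2,r2:3,r3:Add1
  c4: CDB Add1=0; issue ADD r0<-Add1  regs: r0:Add1,r1:Add2,r2:3,r3:0
  c5: issue SUB r1<-Add3  regs: r0:Add1,r1:Add3,r2:3,r3:0
  c6: stall  regs: r0:Add1,r1:Add3,r2:3,r3:0
  c7: CDB Add1=0; issue ADD r3<-Add1  regs: r0:0,r1:Add3,r2:3,r3:Add1
  c8: CDB Add2=3; issue MUL r0<-Mul2  regs: r0:Mul2,r1:Add3,r2:3,r3:Add1
  c9: CDB Mul1=0; issue SUB r3<-Add2  regs: r0:Mul2,r1:Add3,r2:3,r3:Add2
  c10: CDB Add1=3; issue MUL r3<-Mul1  regs: r0:Mul2,r1:Add3,r2:3,r3:Mul1
  c11: CDB Add3=3; stall  regs: r0:Mul2,r1:3,r2:3,r3:Mul1
  c12: CDB Mul2=0; issue MUL r2<-Mul2  regs: r0:0,r1:3,r2:Mul2,r3:Mul1
  c13: -  regs: r0:0,r1:3,r2:Mul2,r3:Mul1
  c14: -  regs: r0:0,r1:3,r2:Mul2,r3:Mul1
  c15: CDB Add2=3  regs: r0:0,r1:3,r2:Mul2,r3:Mul1
  c16: CDB Mul2=0  regs: r0:0,r1:3,r2:0,r3:Mul1

STATUS = TAG Mul1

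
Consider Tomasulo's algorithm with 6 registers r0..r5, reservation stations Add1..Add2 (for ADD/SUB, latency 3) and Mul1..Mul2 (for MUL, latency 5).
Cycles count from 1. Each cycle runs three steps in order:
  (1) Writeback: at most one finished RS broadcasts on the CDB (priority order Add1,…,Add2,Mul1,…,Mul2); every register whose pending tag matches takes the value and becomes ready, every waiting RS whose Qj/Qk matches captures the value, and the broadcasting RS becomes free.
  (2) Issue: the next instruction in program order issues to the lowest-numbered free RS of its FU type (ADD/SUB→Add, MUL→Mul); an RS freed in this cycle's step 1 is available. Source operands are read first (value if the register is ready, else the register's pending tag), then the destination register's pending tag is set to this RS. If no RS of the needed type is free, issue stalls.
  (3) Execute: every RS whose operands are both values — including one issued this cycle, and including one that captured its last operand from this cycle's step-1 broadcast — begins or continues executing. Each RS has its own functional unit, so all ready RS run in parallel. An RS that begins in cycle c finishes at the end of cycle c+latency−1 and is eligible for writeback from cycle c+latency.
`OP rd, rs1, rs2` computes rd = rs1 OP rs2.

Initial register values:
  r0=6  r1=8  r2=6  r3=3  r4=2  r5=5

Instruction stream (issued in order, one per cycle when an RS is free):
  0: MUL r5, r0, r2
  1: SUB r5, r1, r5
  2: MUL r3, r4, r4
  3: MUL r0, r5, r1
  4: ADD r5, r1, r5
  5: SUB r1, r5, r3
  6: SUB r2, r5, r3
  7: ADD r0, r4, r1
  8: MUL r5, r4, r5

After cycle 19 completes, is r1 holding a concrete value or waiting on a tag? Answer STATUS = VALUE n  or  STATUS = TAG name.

cycle 1: issue MUL r5<-Mul1 // r0:6,r1:8,r2:6,r3:3,r4:2,r5:Mul1
cycle 2: issue SUB r5<-Add1 // r0:6,r1:8,r2:6,r3:3,r4:2,r5:Add1
cycle 3: issue MUL r3<-Mul2 // r0:6,r1:8,r2:6,r3:Mul2,r4:2,r5:Add1
cycle 4: stall // r0:6,r1:8,r2:6,r3:Mul2,r4:2,r5:Add1
cycle 5: stall // r0:6,r1:8,r2:6,r3:Mul2,r4:2,r5:Add1
cycle 6: CDB Mul1=36; issue MUL r0<-Mul1 // r0:Mul1,r1:8,r2:6,r3:Mul2,r4:2,r5:Add1
cycle 7: issue ADD r5<-Add2 // r0:Mul1,r1:8,r2:6,r3:Mul2,r4:2,r5:Add2
cycle 8: CDB Mul2=4; stall // r0:Mul1,r1:8,r2:6,r3:4,r4:2,r5:Add2
cycle 9: CDB Add1=-28; issue SUB r1<-Add1 // r0:Mul1,r1:Add1,r2:6,r3:4,r4:2,r5:Add2
cycle 10: stall // r0:Mul1,r1:Add1,r2:6,r3:4,r4:2,r5:Add2
cycle 11: stall // r0:Mul1,r1:Add1,r2:6,r3:4,r4:2,r5:Add2
cycle 12: CDB Add2=-20; issue SUB r2<-Add2 // r0:Mul1,r1:Add1,r2:Add2,r3:4,r4:2,r5:-20
cycle 13: stall // r0:Mul1,r1:Add1,r2:Add2,r3:4,r4:2,r5:-20
cycle 14: CDB Mul1=-224; stall // r0:-224,r1:Add1,r2:Add2,r3:4,r4:2,r5:-20
cycle 15: CDB Add1=-24; issue ADD r0<-Add1 // r0:Add1,r1:-24,r2:Add2,r3:4,r4:2,r5:-20
cycle 16: CDB Add2=-24; issue MUL r5<-Mul1 // r0:Add1,r1:-24,r2:-24,r3:4,r4:2,r5:Mul1
cycle 17: - // r0:Add1,r1:-24,r2:-24,r3:4,r4:2,r5:Mul1
cycle 18: CDB Add1=-22 // r0:-22,r1:-24,r2:-24,r3:4,r4:2,r5:Mul1
cycle 19: - // r0:-22,r1:-24,r2:-24,r3:4,r4:2,r5:Mul1

STATUS = VALUE -24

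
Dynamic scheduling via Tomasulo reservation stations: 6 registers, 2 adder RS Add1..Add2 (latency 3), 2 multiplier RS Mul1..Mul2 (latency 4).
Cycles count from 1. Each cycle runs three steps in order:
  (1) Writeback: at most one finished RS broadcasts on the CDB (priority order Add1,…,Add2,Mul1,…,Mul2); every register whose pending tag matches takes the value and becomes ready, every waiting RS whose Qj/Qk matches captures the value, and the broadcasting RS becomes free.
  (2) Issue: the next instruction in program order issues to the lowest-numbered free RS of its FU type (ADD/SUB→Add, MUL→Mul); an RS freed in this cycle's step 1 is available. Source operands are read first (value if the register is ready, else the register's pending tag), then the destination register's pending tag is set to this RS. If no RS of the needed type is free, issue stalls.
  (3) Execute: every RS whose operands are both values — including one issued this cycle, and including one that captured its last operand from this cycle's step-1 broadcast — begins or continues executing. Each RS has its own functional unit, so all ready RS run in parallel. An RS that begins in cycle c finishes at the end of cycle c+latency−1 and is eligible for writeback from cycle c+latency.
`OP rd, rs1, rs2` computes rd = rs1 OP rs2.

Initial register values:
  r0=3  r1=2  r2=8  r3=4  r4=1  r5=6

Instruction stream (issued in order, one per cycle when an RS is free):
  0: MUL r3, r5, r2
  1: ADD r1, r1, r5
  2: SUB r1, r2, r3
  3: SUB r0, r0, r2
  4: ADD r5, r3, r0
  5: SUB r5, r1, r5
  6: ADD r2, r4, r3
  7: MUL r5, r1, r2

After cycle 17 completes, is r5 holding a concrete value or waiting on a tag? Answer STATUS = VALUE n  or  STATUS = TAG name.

c1: issue MUL r3<-Mul1 | r0:3,r1:2,r2:8,r3:Mul1,r4:1,r5:6
c2: issue ADD r1<-Add1 | r0:3,r1:Add1,r2:8,r3:Mul1,r4:1,r5:6
c3: issue SUB r1<-Add2 | r0:3,r1:Add2,r2:8,r3:Mul1,r4:1,r5:6
c4: stall | r0:3,r1:Add2,r2:8,r3:Mul1,r4:1,r5:6
c5: CDB Add1=8; issue SUB r0<-Add1 | r0:Add1,r1:Add2,r2:8,r3:Mul1,r4:1,r5:6
c6: CDB Mul1=48; stall | r0:Add1,r1:Add2,r2:8,r3:48,r4:1,r5:6
c7: stall | r0:Add1,r1:Add2,r2:8,r3:48,r4:1,r5:6
c8: CDB Add1=-5; issue ADD r5<-Add1 | r0:-5,r1:Add2,r2:8,r3:48,r4:1,r5:Add1
c9: CDB Add2=-40; issue SUB r5<-Add2 | r0:-5,r1:-40,r2:8,r3:48,r4:1,r5:Add2
c10: stall | r0:-5,r1:-40,r2:8,r3:48,r4:1,r5:Add2
c11: CDB Add1=43; issue ADD r2<-Add1 | r0:-5,r1:-40,r2:Add1,r3:48,r4:1,r5:Add2
c12: issue MUL r5<-Mul1 | r0:-5,r1:-40,r2:Add1,r3:48,r4:1,r5:Mul1
c13: - | r0:-5,r1:-40,r2:Add1,r3:48,r4:1,r5:Mul1
c14: CDB Add1=49 | r0:-5,r1:-40,r2:49,r3:48,r4:1,r5:Mul1
c15: CDB Add2=-83 | r0:-5,r1:-40,r2:49,r3:48,r4:1,r5:Mul1
c16: - | r0:-5,r1:-40,r2:49,r3:48,r4:1,r5:Mul1
c17: - | r0:-5,r1:-40,r2:49,r3:48,r4:1,r5:Mul1

STATUS = TAG Mul1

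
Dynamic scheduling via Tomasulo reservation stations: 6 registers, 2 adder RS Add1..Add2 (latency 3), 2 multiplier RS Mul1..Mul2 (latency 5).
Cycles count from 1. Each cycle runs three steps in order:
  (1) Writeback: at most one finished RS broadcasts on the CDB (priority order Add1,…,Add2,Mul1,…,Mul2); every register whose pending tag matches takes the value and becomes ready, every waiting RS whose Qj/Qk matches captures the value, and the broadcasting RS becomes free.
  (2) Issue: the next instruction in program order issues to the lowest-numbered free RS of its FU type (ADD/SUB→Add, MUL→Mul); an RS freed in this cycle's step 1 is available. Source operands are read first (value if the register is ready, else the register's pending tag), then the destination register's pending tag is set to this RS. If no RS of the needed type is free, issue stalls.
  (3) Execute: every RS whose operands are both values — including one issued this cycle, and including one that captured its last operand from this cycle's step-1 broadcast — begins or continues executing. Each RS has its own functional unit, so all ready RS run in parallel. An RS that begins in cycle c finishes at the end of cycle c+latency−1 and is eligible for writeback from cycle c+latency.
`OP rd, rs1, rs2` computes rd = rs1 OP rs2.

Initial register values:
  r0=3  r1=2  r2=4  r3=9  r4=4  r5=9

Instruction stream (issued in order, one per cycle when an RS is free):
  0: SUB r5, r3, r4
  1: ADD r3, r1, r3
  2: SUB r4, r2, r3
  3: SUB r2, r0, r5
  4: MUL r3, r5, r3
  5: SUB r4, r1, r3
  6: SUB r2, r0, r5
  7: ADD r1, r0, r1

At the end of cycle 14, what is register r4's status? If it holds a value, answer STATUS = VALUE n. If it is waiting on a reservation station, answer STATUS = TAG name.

STATUS = VALUE -53

c1: issue SUB r5<-Add1 | r0:3,r1:2,r2:4,r3:9,r4:4,r5:Add1
c2: issue ADD r3<-Add2 | r0:3,r1:2,r2:4,r3:Add2,r4:4,r5:Add1
c3: stall | r0:3,r1:2,r2:4,r3:Add2,r4:4,r5:Add1
c4: CDB Add1=5; issue SUB r4<-Add1 | r0:3,r1:2,r2:4,r3:Add2,r4:Add1,r5:5
c5: CDB Add2=11; issue SUB r2<-Add2 | r0:3,r1:2,r2:Add2,r3:11,r4:Add1,r5:5
c6: issue MUL r3<-Mul1 | r0:3,r1:2,r2:Add2,r3:Mul1,r4:Add1,r5:5
c7: stall | r0:3,r1:2,r2:Add2,r3:Mul1,r4:Add1,r5:5
c8: CDB Add1=-7; issue SUB r4<-Add1 | r0:3,r1:2,r2:Add2,r3:Mul1,r4:Add1,r5:5
c9: CDB Add2=-2; issue SUB r2<-Add2 | r0:3,r1:2,r2:Add2,r3:Mul1,r4:Add1,r5:5
c10: stall | r0:3,r1:2,r2:Add2,r3:Mul1,r4:Add1,r5:5
c11: CDB Mul1=55; stall | r0:3,r1:2,r2:Add2,r3:55,r4:Add1,r5:5
c12: CDB Add2=-2; issue ADD r1<-Add2 | r0:3,r1:Add2,r2:-2,r3:55,r4:Add1,r5:5
c13: - | r0:3,r1:Add2,r2:-2,r3:55,r4:Add1,r5:5
c14: CDB Add1=-53 | r0:3,r1:Add2,r2:-2,r3:55,r4:-53,r5:5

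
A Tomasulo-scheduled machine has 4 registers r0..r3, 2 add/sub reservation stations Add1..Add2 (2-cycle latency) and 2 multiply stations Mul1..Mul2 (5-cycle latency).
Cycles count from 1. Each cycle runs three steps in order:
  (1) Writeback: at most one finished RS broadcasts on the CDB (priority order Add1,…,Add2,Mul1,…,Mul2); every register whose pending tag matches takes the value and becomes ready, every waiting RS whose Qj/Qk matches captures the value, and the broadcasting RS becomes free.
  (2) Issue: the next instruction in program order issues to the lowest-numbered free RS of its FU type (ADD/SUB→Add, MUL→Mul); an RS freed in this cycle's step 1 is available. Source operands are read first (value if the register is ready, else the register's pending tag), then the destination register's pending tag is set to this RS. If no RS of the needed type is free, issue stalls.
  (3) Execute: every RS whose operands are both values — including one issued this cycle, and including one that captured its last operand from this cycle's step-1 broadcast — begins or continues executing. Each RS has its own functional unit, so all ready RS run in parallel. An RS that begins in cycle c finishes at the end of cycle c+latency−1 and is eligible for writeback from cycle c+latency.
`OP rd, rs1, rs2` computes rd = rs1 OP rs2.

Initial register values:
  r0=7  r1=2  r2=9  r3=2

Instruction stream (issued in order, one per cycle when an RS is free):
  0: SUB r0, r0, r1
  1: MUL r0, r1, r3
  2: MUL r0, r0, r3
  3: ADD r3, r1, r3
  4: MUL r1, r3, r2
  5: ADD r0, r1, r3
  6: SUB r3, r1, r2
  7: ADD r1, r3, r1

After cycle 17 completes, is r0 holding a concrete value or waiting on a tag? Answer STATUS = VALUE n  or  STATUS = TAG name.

STATUS = VALUE 40

cycle 1: issue SUB r0<-Add1 // r0:Add1,r1:2,r2:9,r3:2
cycle 2: issue MUL r0<-Mul1 // r0:Mul1,r1:2,r2:9,r3:2
cycle 3: CDB Add1=5; issue MUL r0<-Mul2 // r0:Mul2,r1:2,r2:9,r3:2
cycle 4: issue ADD r3<-Add1 // r0:Mul2,r1:2,r2:9,r3:Add1
cycle 5: stall // r0:Mul2,r1:2,r2:9,r3:Add1
cycle 6: CDB Add1=4; stall // r0:Mul2,r1:2,r2:9,r3:4
cycle 7: CDB Mul1=4; issue MUL r1<-Mul1 // r0:Mul2,r1:Mul1,r2:9,r3:4
cycle 8: issue ADD r0<-Add1 // r0:Add1,r1:Mul1,r2:9,r3:4
cycle 9: issue SUB r3<-Add2 // r0:Add1,r1:Mul1,r2:9,r3:Add2
cycle 10: stall // r0:Add1,r1:Mul1,r2:9,r3:Add2
cycle 11: stall // r0:Add1,r1:Mul1,r2:9,r3:Add2
cycle 12: CDB Mul1=36; stall // r0:Add1,r1:36,r2:9,r3:Add2
cycle 13: CDB Mul2=8; stall // r0:Add1,r1:36,r2:9,r3:Add2
cycle 14: CDB Add1=40; issue ADD r1<-Add1 // r0:40,r1:Add1,r2:9,r3:Add2
cycle 15: CDB Add2=27 // r0:40,r1:Add1,r2:9,r3:27
cycle 16: - // r0:40,r1:Add1,r2:9,r3:27
cycle 17: CDB Add1=63 // r0:40,r1:63,r2:9,r3:27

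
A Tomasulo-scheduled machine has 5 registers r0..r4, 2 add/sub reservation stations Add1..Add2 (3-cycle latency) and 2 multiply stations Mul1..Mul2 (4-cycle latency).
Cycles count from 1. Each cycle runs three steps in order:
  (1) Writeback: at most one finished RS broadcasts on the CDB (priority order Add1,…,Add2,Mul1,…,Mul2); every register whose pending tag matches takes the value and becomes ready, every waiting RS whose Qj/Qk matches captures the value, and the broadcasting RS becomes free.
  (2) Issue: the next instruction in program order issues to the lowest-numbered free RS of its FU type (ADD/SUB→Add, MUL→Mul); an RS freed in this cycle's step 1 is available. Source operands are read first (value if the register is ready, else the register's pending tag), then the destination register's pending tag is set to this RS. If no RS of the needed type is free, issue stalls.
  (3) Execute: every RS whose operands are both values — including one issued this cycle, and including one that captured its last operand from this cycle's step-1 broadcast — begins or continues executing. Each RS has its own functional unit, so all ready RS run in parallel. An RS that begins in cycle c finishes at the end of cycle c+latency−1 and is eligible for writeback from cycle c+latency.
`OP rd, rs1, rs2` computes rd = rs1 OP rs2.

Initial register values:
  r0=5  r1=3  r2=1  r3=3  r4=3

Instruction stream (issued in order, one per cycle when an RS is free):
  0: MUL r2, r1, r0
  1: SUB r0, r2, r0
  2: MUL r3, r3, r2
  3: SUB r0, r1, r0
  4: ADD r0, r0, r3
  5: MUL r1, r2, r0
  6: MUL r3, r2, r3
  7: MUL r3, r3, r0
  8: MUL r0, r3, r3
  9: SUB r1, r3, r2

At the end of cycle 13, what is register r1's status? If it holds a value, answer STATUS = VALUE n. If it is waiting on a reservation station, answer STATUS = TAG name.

  c1: issue MUL r2<-Mul1  regs: r0:5,r1:3,r2:Mul1,r3:3,r4:3
  c2: issue SUB r0<-Add1  regs: r0:Add1,r1:3,r2:Mul1,r3:3,r4:3
  c3: issue MUL r3<-Mul2  regs: r0:Add1,r1:3,r2:Mul1,r3:Mul2,r4:3
  c4: issue SUB r0<-Add2  regs: r0:Add2,r1:3,r2:Mul1,r3:Mul2,r4:3
  c5: CDB Mul1=15; stall  regs: r0:Add2,r1:3,r2:15,r3:Mul2,r4:3
  c6: stall  regs: r0:Add2,r1:3,r2:15,r3:Mul2,r4:3
  c7: stall  regs: r0:Add2,r1:3,r2:15,r3:Mul2,r4:3
  c8: CDB Add1=10; issue ADD r0<-Add1  regs: r0:Add1,r1:3,r2:15,r3:Mul2,r4:3
  c9: CDB Mul2=45; issue MUL r1<-Mul1  regs: r0:Add1,r1:Mul1,r2:15,r3:45,r4:3
  c10: issue MUL r3<-Mul2  regs: r0:Add1,r1:Mul1,r2:15,r3:Mul2,r4:3
  c11: CDB Add2=-7; stall  regs: r0:Add1,r1:Mul1,r2:15,r3:Mul2,r4:3
  c12: stall  regs: r0:Add1,r1:Mul1,r2:15,r3:Mul2,r4:3
  c13: stall  regs: r0:Add1,r1:Mul1,r2:15,r3:Mul2,r4:3

STATUS = TAG Mul1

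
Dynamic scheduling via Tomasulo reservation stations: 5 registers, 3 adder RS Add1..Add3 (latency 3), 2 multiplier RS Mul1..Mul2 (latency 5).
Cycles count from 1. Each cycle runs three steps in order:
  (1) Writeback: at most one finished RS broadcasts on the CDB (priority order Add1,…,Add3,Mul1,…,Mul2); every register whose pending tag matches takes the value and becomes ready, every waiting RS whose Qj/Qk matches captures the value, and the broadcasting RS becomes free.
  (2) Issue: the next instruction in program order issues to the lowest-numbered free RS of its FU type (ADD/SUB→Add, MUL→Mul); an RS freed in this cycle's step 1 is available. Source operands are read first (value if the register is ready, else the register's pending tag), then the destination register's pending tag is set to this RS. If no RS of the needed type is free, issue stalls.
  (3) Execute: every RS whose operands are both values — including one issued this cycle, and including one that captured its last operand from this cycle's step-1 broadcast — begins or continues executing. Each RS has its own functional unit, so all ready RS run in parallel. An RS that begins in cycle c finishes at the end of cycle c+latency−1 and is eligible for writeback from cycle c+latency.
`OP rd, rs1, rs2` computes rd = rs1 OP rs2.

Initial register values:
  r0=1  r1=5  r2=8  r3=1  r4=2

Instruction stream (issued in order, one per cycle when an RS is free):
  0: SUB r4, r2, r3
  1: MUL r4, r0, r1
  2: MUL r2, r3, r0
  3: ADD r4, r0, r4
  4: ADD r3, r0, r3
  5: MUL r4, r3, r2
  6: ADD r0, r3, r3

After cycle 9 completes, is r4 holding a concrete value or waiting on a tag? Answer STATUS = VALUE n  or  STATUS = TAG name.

STATUS = TAG Mul1

cycle 1: issue SUB r4<-Add1 // r0:1,r1:5,r2:8,r3:1,r4:Add1
cycle 2: issue MUL r4<-Mul1 // r0:1,r1:5,r2:8,r3:1,r4:Mul1
cycle 3: issue MUL r2<-Mul2 // r0:1,r1:5,r2:Mul2,r3:1,r4:Mul1
cycle 4: CDB Add1=7; issue ADD r4<-Add1 // r0:1,r1:5,r2:Mul2,r3:1,r4:Add1
cycle 5: issue ADD r3<-Add2 // r0:1,r1:5,r2:Mul2,r3:Add2,r4:Add1
cycle 6: stall // r0:1,r1:5,r2:Mul2,r3:Add2,r4:Add1
cycle 7: CDB Mul1=5; issue MUL r4<-Mul1 // r0:1,r1:5,r2:Mul2,r3:Add2,r4:Mul1
cycle 8: CDB Add2=2; issue ADD r0<-Add2 // r0:Add2,r1:5,r2:Mul2,r3:2,r4:Mul1
cycle 9: CDB Mul2=1 // r0:Add2,r1:5,r2:1,r3:2,r4:Mul1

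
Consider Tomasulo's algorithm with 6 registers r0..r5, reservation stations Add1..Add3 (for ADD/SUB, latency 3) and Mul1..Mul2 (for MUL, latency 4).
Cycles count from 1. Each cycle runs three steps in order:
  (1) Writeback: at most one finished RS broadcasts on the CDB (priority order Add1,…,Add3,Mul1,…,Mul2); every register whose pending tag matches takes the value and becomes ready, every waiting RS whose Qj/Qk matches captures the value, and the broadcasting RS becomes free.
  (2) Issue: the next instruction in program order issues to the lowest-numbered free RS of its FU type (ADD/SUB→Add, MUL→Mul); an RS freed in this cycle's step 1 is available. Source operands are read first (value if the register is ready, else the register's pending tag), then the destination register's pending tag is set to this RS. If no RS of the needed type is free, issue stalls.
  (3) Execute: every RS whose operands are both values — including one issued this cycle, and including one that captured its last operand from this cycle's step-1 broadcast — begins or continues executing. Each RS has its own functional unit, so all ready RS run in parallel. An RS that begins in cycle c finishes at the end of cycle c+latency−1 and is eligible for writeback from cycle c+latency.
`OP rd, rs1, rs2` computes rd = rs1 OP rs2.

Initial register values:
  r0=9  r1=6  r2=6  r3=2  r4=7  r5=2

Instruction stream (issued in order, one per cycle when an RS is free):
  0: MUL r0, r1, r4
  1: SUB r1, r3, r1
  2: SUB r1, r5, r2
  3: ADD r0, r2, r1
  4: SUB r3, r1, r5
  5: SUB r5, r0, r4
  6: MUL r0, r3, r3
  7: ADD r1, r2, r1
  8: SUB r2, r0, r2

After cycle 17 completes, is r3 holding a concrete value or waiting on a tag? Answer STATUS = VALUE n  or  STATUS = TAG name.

c1: issue MUL r0<-Mul1 | r0:Mul1,r1:6,r2:6,r3:2,r4:7,r5:2
c2: issue SUB r1<-Add1 | r0:Mul1,r1:Add1,r2:6,r3:2,r4:7,r5:2
c3: issue SUB r1<-Add2 | r0:Mul1,r1:Add2,r2:6,r3:2,r4:7,r5:2
c4: issue ADD r0<-Add3 | r0:Add3,r1:Add2,r2:6,r3:2,r4:7,r5:2
c5: CDB Add1=-4; issue SUB r3<-Add1 | r0:Add3,r1:Add2,r2:6,r3:Add1,r4:7,r5:2
c6: CDB Add2=-4; issue SUB r5<-Add2 | r0:Add3,r1:-4,r2:6,r3:Add1,r4:7,r5:Add2
c7: CDB Mul1=42; issue MUL r0<-Mul1 | r0:Mul1,r1:-4,r2:6,r3:Add1,r4:7,r5:Add2
c8: stall | r0:Mul1,r1:-4,r2:6,r3:Add1,r4:7,r5:Add2
c9: CDB Add1=-6; issue ADD r1<-Add1 | r0:Mul1,r1:Add1,r2:6,r3:-6,r4:7,r5:Add2
c10: CDB Add3=2; issue SUB r2<-Add3 | r0:Mul1,r1:Add1,r2:Add3,r3:-6,r4:7,r5:Add2
c11: - | r0:Mul1,r1:Add1,r2:Add3,r3:-6,r4:7,r5:Add2
c12: CDB Add1=2 | r0:Mul1,r1:2,r2:Add3,r3:-6,r4:7,r5:Add2
c13: CDB Add2=-5 | r0:Mul1,r1:2,r2:Add3,r3:-6,r4:7,r5:-5
c14: CDB Mul1=36 | r0:36,r1:2,r2:Add3,r3:-6,r4:7,r5:-5
c15: - | r0:36,r1:2,r2:Add3,r3:-6,r4:7,r5:-5
c16: - | r0:36,r1:2,r2:Add3,r3:-6,r4:7,r5:-5
c17: CDB Add3=30 | r0:36,r1:2,r2:30,r3:-6,r4:7,r5:-5

STATUS = VALUE -6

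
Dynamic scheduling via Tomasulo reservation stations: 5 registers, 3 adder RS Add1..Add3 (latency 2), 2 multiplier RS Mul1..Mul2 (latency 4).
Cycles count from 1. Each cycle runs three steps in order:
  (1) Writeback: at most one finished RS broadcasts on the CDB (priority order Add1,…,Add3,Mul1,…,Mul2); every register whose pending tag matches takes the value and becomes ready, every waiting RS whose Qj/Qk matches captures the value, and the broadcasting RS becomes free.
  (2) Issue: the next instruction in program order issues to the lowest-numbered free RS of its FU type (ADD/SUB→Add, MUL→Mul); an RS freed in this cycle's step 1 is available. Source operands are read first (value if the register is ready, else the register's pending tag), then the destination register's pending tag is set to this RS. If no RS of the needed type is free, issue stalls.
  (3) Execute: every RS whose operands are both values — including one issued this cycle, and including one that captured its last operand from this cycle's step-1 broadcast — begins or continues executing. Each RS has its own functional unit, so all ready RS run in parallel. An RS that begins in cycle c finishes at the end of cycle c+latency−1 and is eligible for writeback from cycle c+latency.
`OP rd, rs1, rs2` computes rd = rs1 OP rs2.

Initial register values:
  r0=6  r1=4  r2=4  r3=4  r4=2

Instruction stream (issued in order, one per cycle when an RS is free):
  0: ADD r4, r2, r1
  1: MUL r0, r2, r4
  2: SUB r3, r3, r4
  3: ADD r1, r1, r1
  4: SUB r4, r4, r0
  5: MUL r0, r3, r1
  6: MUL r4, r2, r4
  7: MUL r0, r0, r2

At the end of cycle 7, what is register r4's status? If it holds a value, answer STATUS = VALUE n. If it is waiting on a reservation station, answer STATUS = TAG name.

cycle 1: issue ADD r4<-Add1 // r0:6,r1:4,r2:4,r3:4,r4:Add1
cycle 2: issue MUL r0<-Mul1 // r0:Mul1,r1:4,r2:4,r3:4,r4:Add1
cycle 3: CDB Add1=8; issue SUB r3<-Add1 // r0:Mul1,r1:4,r2:4,r3:Add1,r4:8
cycle 4: issue ADD r1<-Add2 // r0:Mul1,r1:Add2,r2:4,r3:Add1,r4:8
cycle 5: CDB Add1=-4; issue SUB r4<-Add1 // r0:Mul1,r1:Add2,r2:4,r3:-4,r4:Add1
cycle 6: CDB Add2=8; issue MUL r0<-Mul2 // r0:Mul2,r1:8,r2:4,r3:-4,r4:Add1
cycle 7: CDB Mul1=32; issue MUL r4<-Mul1 // r0:Mul2,r1:8,r2:4,r3:-4,r4:Mul1

STATUS = TAG Mul1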